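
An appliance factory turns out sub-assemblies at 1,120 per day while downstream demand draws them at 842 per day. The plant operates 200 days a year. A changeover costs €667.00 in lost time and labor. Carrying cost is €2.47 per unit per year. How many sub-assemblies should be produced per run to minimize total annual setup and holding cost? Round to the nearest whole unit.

Annual demand D = 842 × 200 = 168,400.
Production build-up factor (1 − d/p) = 1 − 842/1,120 = 0.2482.
Q* = √(2DS / (H(1 − d/p))) = √(2 × 168,400 × 667 / (2.47 × 0.2482)).
= √(224,645,600 / 0.6131) ≈ 19141.990.

Q* ≈ 19,142 sub-assemblies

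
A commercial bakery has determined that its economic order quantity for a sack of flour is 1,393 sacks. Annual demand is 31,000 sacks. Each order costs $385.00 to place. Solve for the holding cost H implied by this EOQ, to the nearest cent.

H ≈ $12.30

Invert the EOQ relation Q*² = 2DS/H.
From Q* = √(2DS/H): H = 2DS / Q*² = 2 × 31,000 × 385 / 1,393² = 12.3013.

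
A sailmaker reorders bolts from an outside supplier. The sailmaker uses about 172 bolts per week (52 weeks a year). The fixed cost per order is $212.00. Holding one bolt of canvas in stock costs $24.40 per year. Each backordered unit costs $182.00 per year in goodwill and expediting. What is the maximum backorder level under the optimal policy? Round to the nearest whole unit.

Annual demand D = 172 × 52 = 8,944.
With planned backorders, Q* = √(2DS/H) · √((H+B)/B).
√(2DS/H) = √(2 × 8,944 × 212 / 24.4) = 394.234.
√((H+B)/B) = √((24.4+182)/182) = 1.0649.
Q* ≈ 419.830.
S* = Q* · H/(H+B) = 419.830 × 24.4/206.4 ≈ 49.631.

S* ≈ 50 bolts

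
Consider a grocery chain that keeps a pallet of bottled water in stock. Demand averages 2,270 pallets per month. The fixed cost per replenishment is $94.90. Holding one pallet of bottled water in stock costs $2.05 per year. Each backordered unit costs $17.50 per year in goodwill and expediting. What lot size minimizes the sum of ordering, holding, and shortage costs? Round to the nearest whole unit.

Annual demand D = 2,270 × 12 = 27,240.
With planned backorders, Q* = √(2DS/H) · √((H+B)/B).
√(2DS/H) = √(2 × 27,240 × 94.9 / 2.05) = 1588.089.
√((H+B)/B) = √((2.05+17.5)/17.5) = 1.0569.
Q* ≈ 1678.530.

Q* ≈ 1,679 pallets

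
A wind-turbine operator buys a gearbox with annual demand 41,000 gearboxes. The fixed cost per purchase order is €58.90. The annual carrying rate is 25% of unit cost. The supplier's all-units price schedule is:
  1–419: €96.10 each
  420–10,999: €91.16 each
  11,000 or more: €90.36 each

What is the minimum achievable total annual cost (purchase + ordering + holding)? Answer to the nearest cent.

TC* ≈ €3,748,051.48

Holding cost per unit per year at price C is H = 0.25·C.
Evaluate total cost at each tier's feasible EOQ or, if the EOQ is below the tier, at the tier's minimum quantity.
Tier 1 (€96.10): EOQ = 448.4 exceeds tier's upper bound 419, so this tier is dominated.
EOQ at €91.16 = 460.4 (feasible in tier 2): TC = 41,000×€91.16 + (41,000/460.4)×58.9 + (460.4/2)×0.25×€91.16 = €3,748,051.48.
EOQ at €90.36 = 462.4 < 11000, so use break Q=11000: TC = 41,000×€90.36 + (41,000/11000.0)×58.9 + (11000.0/2)×0.25×€90.36 = €3,829,224.54.
Lowest total cost among the candidates is at Q = 460.4.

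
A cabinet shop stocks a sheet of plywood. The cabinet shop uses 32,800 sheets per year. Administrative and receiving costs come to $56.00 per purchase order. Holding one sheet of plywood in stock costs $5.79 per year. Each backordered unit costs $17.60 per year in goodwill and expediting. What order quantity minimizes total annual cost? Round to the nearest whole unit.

With planned backorders, Q* = √(2DS/H) · √((H+B)/B).
√(2DS/H) = √(2 × 32,800 × 56 / 5.79) = 796.538.
√((H+B)/B) = √((5.79+17.6)/17.6) = 1.1528.
Q* ≈ 918.259.

Q* ≈ 918 sheets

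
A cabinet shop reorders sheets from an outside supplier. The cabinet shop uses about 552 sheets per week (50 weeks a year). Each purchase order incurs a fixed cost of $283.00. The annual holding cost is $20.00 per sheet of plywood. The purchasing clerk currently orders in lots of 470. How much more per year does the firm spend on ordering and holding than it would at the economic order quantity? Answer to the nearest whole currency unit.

Extra cost ≈ $3,643 per year

Annual demand D = 552 × 50 = 27,600.
EOQ = √(2DS/H) = √(2 × 27,600 × 283 / 20) ≈ 883.79.
Cost at Q* = (D/Q*)S + (Q*/2)H = √(2DSH) ≈ $17,675.75.
Cost at Q = 470: (27,600/470)×283 + (470/2)×20 = $16,618.72 + $4,700.00 = $21,318.72.
Excess = $21,318.72 − $17,675.75 = $3,642.98.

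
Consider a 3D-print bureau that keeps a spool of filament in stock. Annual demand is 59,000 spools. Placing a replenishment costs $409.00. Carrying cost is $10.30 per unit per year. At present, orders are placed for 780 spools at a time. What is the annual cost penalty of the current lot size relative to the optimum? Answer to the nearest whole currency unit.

EOQ = √(2DS/H) = √(2 × 59,000 × 409 / 10.3) ≈ 2164.63.
Cost at Q* = (D/Q*)S + (Q*/2)H = √(2DSH) ≈ $22,295.71.
Cost at Q = 780: (59,000/780)×409 + (780/2)×10.3 = $30,937.18 + $4,017.00 = $34,954.18.
Excess = $34,954.18 − $22,295.71 = $12,658.47.

Extra cost ≈ $12,658 per year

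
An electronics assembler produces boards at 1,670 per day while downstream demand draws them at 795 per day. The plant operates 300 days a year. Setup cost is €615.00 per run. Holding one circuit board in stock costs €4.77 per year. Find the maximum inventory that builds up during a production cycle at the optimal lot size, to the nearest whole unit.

I_max ≈ 5,677 boards

Annual demand D = 795 × 300 = 238,500.
Production build-up factor (1 − d/p) = 1 − 795/1,670 = 0.5240.
Q* = √(2DS / (H(1 − d/p))) = √(2 × 238,500 × 615 / (4.77 × 0.5240)).
= √(293,355,000 / 2.4993) ≈ 10834.073.
Maximum inventory = Q*(1 − d/p) = 10834.073 × 0.5240 ≈ 5676.535.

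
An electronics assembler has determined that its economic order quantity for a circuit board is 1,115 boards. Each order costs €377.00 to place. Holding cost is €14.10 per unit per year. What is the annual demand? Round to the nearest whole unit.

Invert the EOQ relation Q*² = 2DS/H.
From Q* = √(2DS/H): D = Q*²H / (2S) = 1,115² × 14.1 / (2 × 377) = 23248.637.

D ≈ 23,249 boards per year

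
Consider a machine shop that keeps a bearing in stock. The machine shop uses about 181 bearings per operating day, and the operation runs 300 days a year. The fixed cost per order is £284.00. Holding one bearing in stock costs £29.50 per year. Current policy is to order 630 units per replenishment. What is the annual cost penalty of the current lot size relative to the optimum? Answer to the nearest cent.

Annual demand D = 181 × 300 = 54,300.
EOQ = √(2DS/H) = √(2 × 54,300 × 284 / 29.5) ≈ 1022.50.
Cost at Q* = (D/Q*)S + (Q*/2)H = √(2DSH) ≈ £30,163.73.
Cost at Q = 630: (54,300/630)×284 + (630/2)×29.5 = £24,478.10 + £9,292.50 = £33,770.60.
Excess = £33,770.60 − £30,163.73 = £3,606.86.

Extra cost ≈ £3,606.86 per year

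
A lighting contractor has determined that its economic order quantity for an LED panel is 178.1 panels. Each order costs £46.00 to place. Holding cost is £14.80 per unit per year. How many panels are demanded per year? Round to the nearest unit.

D ≈ 5,103 panels per year

Squaring Q* = √(2DS/H) gives Q*² = 2DS/H.
From Q* = √(2DS/H): D = Q*²H / (2S) = 178.1² × 14.8 / (2 × 46) = 5102.720.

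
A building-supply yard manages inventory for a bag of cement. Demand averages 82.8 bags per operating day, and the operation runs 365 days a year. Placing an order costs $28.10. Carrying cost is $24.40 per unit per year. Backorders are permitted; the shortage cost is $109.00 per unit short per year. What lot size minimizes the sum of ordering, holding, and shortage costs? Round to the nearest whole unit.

Annual demand D = 82.8 × 365 = 30,222.
With planned backorders, Q* = √(2DS/H) · √((H+B)/B).
√(2DS/H) = √(2 × 30,222 × 28.1 / 24.4) = 263.836.
√((H+B)/B) = √((24.4+109)/109) = 1.1063.
Q* ≈ 291.877.

Q* ≈ 292 bags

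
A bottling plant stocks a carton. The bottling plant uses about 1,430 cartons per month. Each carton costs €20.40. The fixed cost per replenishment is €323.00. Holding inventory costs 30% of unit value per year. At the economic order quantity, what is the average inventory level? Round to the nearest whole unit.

Annual demand D = 1,430 × 12 = 17,160.
Holding cost H = 0.30 × €20.40 = €6.1200 per unit per year.
Q* = √(2DS/H) = √(2 × 17,160 × 323 / 6.12) ≈ 1345.86.
Average inventory = Q*/2 ≈ 1345.86 / 2 = 672.929.

Average inventory ≈ 673 cartons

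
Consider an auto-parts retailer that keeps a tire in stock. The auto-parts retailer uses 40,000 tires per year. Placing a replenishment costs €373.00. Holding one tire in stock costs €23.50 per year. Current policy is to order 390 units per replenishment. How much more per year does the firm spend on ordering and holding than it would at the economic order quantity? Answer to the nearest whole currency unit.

EOQ = √(2DS/H) = √(2 × 40,000 × 373 / 23.5) ≈ 1126.85.
Cost at Q* = (D/Q*)S + (Q*/2)H = √(2DSH) ≈ €26,480.94.
Cost at Q = 390: (40,000/390)×373 + (390/2)×23.5 = €38,256.41 + €4,582.50 = €42,838.91.
Excess = €42,838.91 − €26,480.94 = €16,357.97.

Extra cost ≈ €16,358 per year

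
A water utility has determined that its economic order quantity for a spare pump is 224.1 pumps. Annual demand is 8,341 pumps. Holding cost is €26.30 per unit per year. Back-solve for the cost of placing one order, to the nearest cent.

S ≈ €79.18

The basic EOQ model gives Q* = √(2DS/H); rearrange for the unknown.
From Q* = √(2DS/H): S = Q*²H / (2D) = 224.1² × 26.3 / (2 × 8,341) = 79.1756.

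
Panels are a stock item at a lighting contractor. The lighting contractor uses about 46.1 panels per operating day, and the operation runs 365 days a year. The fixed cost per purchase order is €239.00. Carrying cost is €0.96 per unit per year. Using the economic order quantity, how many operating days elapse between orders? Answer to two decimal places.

Annual demand D = 46.1 × 365 = 16,826.5.
Q* = √(2DS/H) = √(2 × 16,826.5 × 239 / 0.96) ≈ 2894.51.
Cycle time = Q*/D × 365 = 2894.51 / 16,826.5 × 365 ≈ 62.788 days.

T ≈ 62.79 days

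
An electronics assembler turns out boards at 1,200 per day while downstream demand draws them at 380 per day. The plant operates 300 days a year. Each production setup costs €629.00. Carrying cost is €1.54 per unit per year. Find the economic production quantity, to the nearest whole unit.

Q* ≈ 11,674 boards

Annual demand D = 380 × 300 = 114,000.
Production build-up factor (1 − d/p) = 1 − 380/1,200 = 0.6833.
Q* = √(2DS / (H(1 − d/p))) = √(2 × 114,000 × 629 / (1.54 × 0.6833)).
= √(143,412,000 / 1.0523) ≈ 11673.903.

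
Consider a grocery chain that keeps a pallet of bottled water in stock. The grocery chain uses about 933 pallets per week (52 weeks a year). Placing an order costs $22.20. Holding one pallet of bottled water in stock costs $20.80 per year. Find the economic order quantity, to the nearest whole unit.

Q* ≈ 322 pallets

Annual demand D = 933 × 52 = 48,516.
EOQ = √(2DS / H) = √(2 × 48,516 × 22.2 / 20.8).
= √(2,154,110.4 / 20.8) = √103,563 ≈ 321.812.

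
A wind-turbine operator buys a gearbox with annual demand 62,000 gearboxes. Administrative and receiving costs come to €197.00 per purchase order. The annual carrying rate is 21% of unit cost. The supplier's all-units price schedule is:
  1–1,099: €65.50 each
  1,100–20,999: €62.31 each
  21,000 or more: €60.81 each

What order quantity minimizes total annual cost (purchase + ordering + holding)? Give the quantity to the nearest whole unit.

Holding cost per unit per year at price C is H = 0.21·C.
For each price level, check whether its EOQ is feasible; otherwise the best quantity at that price is the breakpoint.
Tier 1 (€65.50): EOQ = 1332.6 exceeds tier's upper bound 1099, so this tier is dominated.
EOQ at €62.31 = 1366.3 (feasible in tier 2): TC = 62,000×€62.31 + (62,000/1366.3)×197 + (1366.3/2)×0.21×€62.31 = €3,881,098.56.
EOQ at €60.81 = 1383.1 < 21000, so use break Q=21000: TC = 62,000×€60.81 + (62,000/21000.0)×197 + (21000.0/2)×0.21×€60.81 = €3,904,887.67.
Lowest total cost is €3,881,098.56 at Q = 1366.3.

Q* ≈ 1,366 gearboxes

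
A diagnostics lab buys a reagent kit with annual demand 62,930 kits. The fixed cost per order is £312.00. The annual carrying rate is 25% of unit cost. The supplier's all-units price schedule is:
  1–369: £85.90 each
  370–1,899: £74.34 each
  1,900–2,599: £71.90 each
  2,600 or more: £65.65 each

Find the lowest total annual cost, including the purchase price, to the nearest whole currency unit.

Holding cost per unit per year at price C is H = 0.25·C.
Candidates are each tier's EOQ (if it falls in that tier) and each price-break quantity.
Tier 1 (£85.90): EOQ = 1352.2 exceeds tier's upper bound 369, so this tier is dominated.
EOQ at £74.34 = 1453.6 (feasible in tier 2): TC = 62,930×£74.34 + (62,930/1453.6)×312 + (1453.6/2)×0.25×£74.34 = £4,705,231.04.
EOQ at £71.90 = 1478.0 < 1900, so use break Q=1900: TC = 62,930×£71.90 + (62,930/1900.0)×312 + (1900.0/2)×0.25×£71.90 = £4,552,077.02.
EOQ at £65.65 = 1546.8 < 2600, so use break Q=2600: TC = 62,930×£65.65 + (62,930/2600.0)×312 + (2600.0/2)×0.25×£65.65 = £4,160,242.35.
Lowest total cost among the candidates is at Q = 2600.0.

TC* ≈ £4,160,242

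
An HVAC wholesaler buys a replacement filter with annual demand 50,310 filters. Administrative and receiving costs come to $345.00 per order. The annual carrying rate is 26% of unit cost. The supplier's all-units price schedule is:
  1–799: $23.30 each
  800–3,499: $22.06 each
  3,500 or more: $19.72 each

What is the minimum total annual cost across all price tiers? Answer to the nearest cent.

TC* ≈ $1,006,044.93

Holding cost per unit per year at price C is H = 0.26·C.
Candidates are each tier's EOQ (if it falls in that tier) and each price-break quantity.
Tier 1 ($23.30): EOQ = 2393.8 exceeds tier's upper bound 799, so this tier is dominated.
EOQ at $22.06 = 2460.2 (feasible in tier 2): TC = 50,310×$22.06 + (50,310/2460.2)×345 + (2460.2/2)×0.26×$22.06 = $1,123,949.06.
EOQ at $19.72 = 2602.0 < 3500, so use break Q=3500: TC = 50,310×$19.72 + (50,310/3500.0)×345 + (3500.0/2)×0.26×$19.72 = $1,006,044.93.
Lowest total cost among the candidates is at Q = 3500.0.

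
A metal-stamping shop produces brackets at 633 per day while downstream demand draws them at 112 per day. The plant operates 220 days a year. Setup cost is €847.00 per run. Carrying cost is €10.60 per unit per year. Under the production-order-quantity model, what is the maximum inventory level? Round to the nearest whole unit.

I_max ≈ 1,800 brackets

Annual demand D = 112 × 220 = 24,640.
Production build-up factor (1 − d/p) = 1 − 112/633 = 0.8231.
Q* = √(2DS / (H(1 − d/p))) = √(2 × 24,640 × 847 / (10.6 × 0.8231)).
= √(41,740,160 / 8.7245) ≈ 2187.294.
Maximum inventory = Q*(1 − d/p) = 2187.294 × 0.8231 ≈ 1800.284.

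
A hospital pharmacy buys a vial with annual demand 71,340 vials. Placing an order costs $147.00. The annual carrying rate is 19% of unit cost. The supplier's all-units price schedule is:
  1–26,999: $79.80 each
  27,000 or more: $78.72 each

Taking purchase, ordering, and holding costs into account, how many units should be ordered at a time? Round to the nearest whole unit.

Q* ≈ 1,176 vials

Holding cost per unit per year at price C is H = 0.19·C.
For each price level, check whether its EOQ is feasible; otherwise the best quantity at that price is the breakpoint.
EOQ at $79.80 = 1176.1 (feasible in tier 1): TC = 71,340×$79.80 + (71,340/1176.1)×147 + (1176.1/2)×0.19×$79.80 = $5,710,764.76.
EOQ at $78.72 = 1184.2 < 27000, so use break Q=27000: TC = 71,340×$78.72 + (71,340/27000.0)×147 + (27000.0/2)×0.19×$78.72 = $5,818,190.01.
Lowest total cost is $5,710,764.76 at Q = 1176.1.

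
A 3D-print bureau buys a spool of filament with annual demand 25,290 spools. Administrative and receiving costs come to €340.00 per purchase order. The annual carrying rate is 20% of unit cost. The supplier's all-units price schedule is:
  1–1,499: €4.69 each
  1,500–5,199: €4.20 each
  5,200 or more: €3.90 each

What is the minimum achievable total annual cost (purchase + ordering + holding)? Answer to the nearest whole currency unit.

TC* ≈ €102,313

Holding cost per unit per year at price C is H = 0.20·C.
Evaluate total cost at each tier's feasible EOQ or, if the EOQ is below the tier, at the tier's minimum quantity.
Tier 1 (€4.69): EOQ = 4281.8 exceeds tier's upper bound 1499, so this tier is dominated.
EOQ at €4.20 = 4524.7 (feasible in tier 2): TC = 25,290×€4.20 + (25,290/4524.7)×340 + (4524.7/2)×0.20×€4.20 = €110,018.74.
EOQ at €3.90 = 4695.5 < 5200, so use break Q=5200: TC = 25,290×€3.90 + (25,290/5200.0)×340 + (5200.0/2)×0.20×€3.90 = €102,312.58.
Lowest total cost among the candidates is at Q = 5200.0.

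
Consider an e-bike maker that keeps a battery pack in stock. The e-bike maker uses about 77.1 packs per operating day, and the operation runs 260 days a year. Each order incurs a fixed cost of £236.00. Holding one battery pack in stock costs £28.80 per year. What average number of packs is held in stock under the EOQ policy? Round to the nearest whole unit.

Average inventory ≈ 287 packs

Annual demand D = 77.1 × 260 = 20,046.
EOQ = √(2DS/H) = √(2 × 20,046 × 236 / 28.8) ≈ 573.18.
Average inventory = Q*/2 ≈ 573.18 / 2 = 286.588.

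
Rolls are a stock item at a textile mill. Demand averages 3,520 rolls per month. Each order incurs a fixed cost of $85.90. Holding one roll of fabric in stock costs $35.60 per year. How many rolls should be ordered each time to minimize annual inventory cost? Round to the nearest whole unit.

Q* ≈ 451 rolls

Annual demand D = 3,520 × 12 = 42,240.
EOQ = √(2DS / H) = √(2 × 42,240 × 85.9 / 35.6).
= √(7,256,832 / 35.6) = √203,843.5955 ≈ 451.490.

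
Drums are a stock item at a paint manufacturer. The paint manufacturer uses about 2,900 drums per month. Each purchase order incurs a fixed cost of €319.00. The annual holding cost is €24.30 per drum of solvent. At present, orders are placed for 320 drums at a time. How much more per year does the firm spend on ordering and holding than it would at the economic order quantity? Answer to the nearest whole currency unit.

Extra cost ≈ €15,352 per year

Annual demand D = 2,900 × 12 = 34,800.
EOQ = √(2DS/H) = √(2 × 34,800 × 319 / 24.3) ≈ 955.87.
Cost at Q* = (D/Q*)S + (Q*/2)H = √(2DSH) ≈ €23,227.53.
Cost at Q = 320: (34,800/320)×319 + (320/2)×24.3 = €34,691.25 + €3,888.00 = €38,579.25.
Excess = €38,579.25 − €23,227.53 = €15,351.72.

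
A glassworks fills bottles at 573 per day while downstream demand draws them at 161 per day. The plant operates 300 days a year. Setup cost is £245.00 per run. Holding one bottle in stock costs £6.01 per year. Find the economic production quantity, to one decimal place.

Q* ≈ 2,340.3 bottles

Annual demand D = 161 × 300 = 48,300.
Production build-up factor (1 − d/p) = 1 − 161/573 = 0.7190.
Q* = √(2DS / (H(1 − d/p))) = √(2 × 48,300 × 245 / (6.01 × 0.7190)).
= √(23,667,000 / 4.3213) ≈ 2340.254.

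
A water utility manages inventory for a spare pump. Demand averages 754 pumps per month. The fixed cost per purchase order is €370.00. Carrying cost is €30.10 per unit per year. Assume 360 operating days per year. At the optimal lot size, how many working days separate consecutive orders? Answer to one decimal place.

Annual demand D = 754 × 12 = 9,048.
The optimal lot size = √(2DS/H) = √(2 × 9,048 × 370 / 30.1) ≈ 471.64.
Cycle time = Q*/D × 360 = 471.64 / 9,048 × 360 ≈ 18.765 days.

T ≈ 18.8 days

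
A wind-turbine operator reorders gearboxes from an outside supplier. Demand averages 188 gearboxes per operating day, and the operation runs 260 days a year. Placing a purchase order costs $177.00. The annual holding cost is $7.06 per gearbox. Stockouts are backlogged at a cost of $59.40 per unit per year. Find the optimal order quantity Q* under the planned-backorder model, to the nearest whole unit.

Q* ≈ 1,656 gearboxes

Annual demand D = 188 × 260 = 48,880.
With planned backorders, Q* = √(2DS/H) · √((H+B)/B).
√(2DS/H) = √(2 × 48,880 × 177 / 7.06) = 1565.543.
√((H+B)/B) = √((7.06+59.4)/59.4) = 1.0578.
Q* ≈ 1655.968.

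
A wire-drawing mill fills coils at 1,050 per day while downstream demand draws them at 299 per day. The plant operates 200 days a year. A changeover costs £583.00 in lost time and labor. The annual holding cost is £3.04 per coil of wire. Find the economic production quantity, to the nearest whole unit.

Annual demand D = 299 × 200 = 59,800.
Production build-up factor (1 − d/p) = 1 − 299/1,050 = 0.7152.
Q* = √(2DS / (H(1 − d/p))) = √(2 × 59,800 × 583 / (3.04 × 0.7152)).
= √(69,726,800 / 2.1743) ≈ 5662.885.

Q* ≈ 5,663 coils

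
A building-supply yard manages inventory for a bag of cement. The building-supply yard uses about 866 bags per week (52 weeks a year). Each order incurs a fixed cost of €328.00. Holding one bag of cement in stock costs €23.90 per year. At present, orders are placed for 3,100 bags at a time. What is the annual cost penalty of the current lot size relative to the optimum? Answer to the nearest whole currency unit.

Annual demand D = 866 × 52 = 45,032.
EOQ = √(2DS/H) = √(2 × 45,032 × 328 / 23.9) ≈ 1111.77.
Cost at Q* = (D/Q*)S + (Q*/2)H = √(2DSH) ≈ €26,571.22.
Cost at Q = 3,100: (45,032/3,100)×328 + (3,100/2)×23.9 = €4,764.68 + €37,045.00 = €41,809.68.
Excess = €41,809.68 − €26,571.22 = €15,238.46.

Extra cost ≈ €15,238 per year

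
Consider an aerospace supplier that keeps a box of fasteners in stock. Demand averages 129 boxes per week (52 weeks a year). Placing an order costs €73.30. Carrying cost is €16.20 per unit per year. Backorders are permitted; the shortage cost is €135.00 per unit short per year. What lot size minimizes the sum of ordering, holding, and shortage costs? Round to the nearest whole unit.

Annual demand D = 129 × 52 = 6,708.
With planned backorders, Q* = √(2DS/H) · √((H+B)/B).
√(2DS/H) = √(2 × 6,708 × 73.3 / 16.2) = 246.380.
√((H+B)/B) = √((16.2+135)/135) = 1.0583.
Q* ≈ 260.744.

Q* ≈ 261 boxes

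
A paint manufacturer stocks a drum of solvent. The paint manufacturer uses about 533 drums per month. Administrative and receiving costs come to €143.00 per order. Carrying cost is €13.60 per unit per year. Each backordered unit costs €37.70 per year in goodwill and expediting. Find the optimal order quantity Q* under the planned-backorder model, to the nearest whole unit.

Annual demand D = 533 × 12 = 6,396.
With planned backorders, Q* = √(2DS/H) · √((H+B)/B).
√(2DS/H) = √(2 × 6,396 × 143 / 13.6) = 366.748.
√((H+B)/B) = √((13.6+37.7)/37.7) = 1.1665.
Q* ≈ 427.815.

Q* ≈ 428 drums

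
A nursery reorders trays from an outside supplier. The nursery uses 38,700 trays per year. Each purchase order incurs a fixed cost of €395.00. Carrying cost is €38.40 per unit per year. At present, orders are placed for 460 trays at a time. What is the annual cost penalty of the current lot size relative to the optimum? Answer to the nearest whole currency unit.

EOQ = √(2DS/H) = √(2 × 38,700 × 395 / 38.4) ≈ 892.28.
Cost at Q* = (D/Q*)S + (Q*/2)H = √(2DSH) ≈ €34,263.73.
Cost at Q = 460: (38,700/460)×395 + (460/2)×38.4 = €33,231.52 + €8,832.00 = €42,063.52.
Excess = €42,063.52 − €34,263.73 = €7,799.79.

Extra cost ≈ €7,800 per year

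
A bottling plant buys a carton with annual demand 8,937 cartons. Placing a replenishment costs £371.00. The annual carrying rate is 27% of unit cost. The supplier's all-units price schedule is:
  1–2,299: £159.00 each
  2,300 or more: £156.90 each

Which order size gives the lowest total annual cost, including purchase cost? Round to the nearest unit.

Q* ≈ 393 cartons

Holding cost per unit per year at price C is H = 0.27·C.
Evaluate total cost at each tier's feasible EOQ or, if the EOQ is below the tier, at the tier's minimum quantity.
EOQ at £159.00 = 393.0 (feasible in tier 1): TC = 8,937×£159.00 + (8,937/393.0)×371 + (393.0/2)×0.27×£159.00 = £1,437,855.45.
EOQ at £156.90 = 395.6 < 2300, so use break Q=2300: TC = 8,937×£156.90 + (8,937/2300.0)×371 + (2300.0/2)×0.27×£156.90 = £1,452,374.33.
Lowest total cost is £1,437,855.45 at Q = 393.0.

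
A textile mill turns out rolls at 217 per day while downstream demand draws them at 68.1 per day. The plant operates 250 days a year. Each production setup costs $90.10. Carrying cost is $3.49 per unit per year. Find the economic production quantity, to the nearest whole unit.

Q* ≈ 1,132 rolls

Annual demand D = 68.1 × 250 = 17,025.
Production build-up factor (1 − d/p) = 1 − 68.1/217 = 0.6862.
Q* = √(2DS / (H(1 − d/p))) = √(2 × 17,025 × 90.1 / (3.49 × 0.6862)).
= √(3,067,905 / 2.3948) ≈ 1131.855.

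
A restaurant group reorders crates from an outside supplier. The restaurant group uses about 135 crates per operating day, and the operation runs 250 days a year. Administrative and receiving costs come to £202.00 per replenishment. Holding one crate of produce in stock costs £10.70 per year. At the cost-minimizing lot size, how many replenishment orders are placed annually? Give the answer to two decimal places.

Annual demand D = 135 × 250 = 33,750.
EOQ = √(2DS/H) = √(2 × 33,750 × 202 / 10.7) ≈ 1128.85.
Orders per year = D / Q* = 33,750 / 1128.85 ≈ 29.898.

N ≈ 29.90 orders per year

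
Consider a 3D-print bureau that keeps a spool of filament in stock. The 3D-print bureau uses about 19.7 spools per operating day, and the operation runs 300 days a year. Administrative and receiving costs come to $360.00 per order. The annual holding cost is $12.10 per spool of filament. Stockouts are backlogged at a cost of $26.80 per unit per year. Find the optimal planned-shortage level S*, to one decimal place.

S* ≈ 222.2 spools

Annual demand D = 19.7 × 300 = 5,910.
With planned backorders, Q* = √(2DS/H) · √((H+B)/B).
√(2DS/H) = √(2 × 5,910 × 360 / 12.1) = 593.017.
√((H+B)/B) = √((12.1+26.8)/26.8) = 1.2048.
Q* ≈ 714.455.
S* = Q* · H/(H+B) = 714.455 × 12.1/38.9 ≈ 222.234.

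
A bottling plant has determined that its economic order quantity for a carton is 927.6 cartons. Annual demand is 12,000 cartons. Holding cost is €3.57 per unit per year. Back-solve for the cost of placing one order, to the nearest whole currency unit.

Invert the EOQ relation Q*² = 2DS/H.
From Q* = √(2DS/H): S = Q*²H / (2D) = 927.6² × 3.57 / (2 × 12,000) = 127.9907.

S ≈ €128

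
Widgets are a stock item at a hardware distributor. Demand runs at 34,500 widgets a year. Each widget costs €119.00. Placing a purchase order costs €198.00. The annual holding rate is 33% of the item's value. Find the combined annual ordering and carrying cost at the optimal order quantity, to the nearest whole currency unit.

TC* ≈ €23,163

Holding cost H = 0.33 × €119.00 = €39.2700 per unit per year.
EOQ = √(2DS/H) = √(2 × 34,500 × 198 / 39.27) ≈ 589.83.
At Q*, ordering cost (D/Q*)S equals holding cost (Q*/2)H, each = √(DSH/2).
Minimum total = √(2DSH) = √(2 × 34,500 × 198 × 39.27) ≈ 23162.615.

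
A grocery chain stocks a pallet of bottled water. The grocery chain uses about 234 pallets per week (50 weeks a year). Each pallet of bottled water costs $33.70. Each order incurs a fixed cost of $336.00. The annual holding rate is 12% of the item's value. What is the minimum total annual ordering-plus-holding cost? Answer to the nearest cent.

Annual demand D = 234 × 50 = 11,700.
Holding cost H = 0.12 × $33.70 = $4.0440 per unit per year.
The optimal lot size = √(2DS/H) = √(2 × 11,700 × 336 / 4.044) ≈ 1394.35.
At the optimum the two cost components are equal, so total cost = 2·(Q*/2)H = Q*·H.
Minimum total = √(2DSH) = √(2 × 11,700 × 336 × 4.044) ≈ 5638.754.

TC* ≈ $5,638.75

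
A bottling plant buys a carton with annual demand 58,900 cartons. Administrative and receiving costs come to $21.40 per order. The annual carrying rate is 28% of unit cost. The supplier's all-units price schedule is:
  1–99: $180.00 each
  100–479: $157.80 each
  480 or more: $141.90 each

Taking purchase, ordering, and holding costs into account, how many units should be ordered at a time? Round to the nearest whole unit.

Holding cost per unit per year at price C is H = 0.28·C.
Candidates are each tier's EOQ (if it falls in that tier) and each price-break quantity.
Tier 1 ($180.00): EOQ = 223.6 exceeds tier's upper bound 99, so this tier is dominated.
EOQ at $157.80 = 238.9 (feasible in tier 2): TC = 58,900×$157.80 + (58,900/238.9)×21.4 + (238.9/2)×0.28×$157.80 = $9,304,973.88.
EOQ at $141.90 = 251.9 < 480, so use break Q=480: TC = 58,900×$141.90 + (58,900/480.0)×21.4 + (480.0/2)×0.28×$141.90 = $8,370,071.64.
Lowest total cost is $8,370,071.64 at Q = 480.0.

Q* ≈ 480 cartons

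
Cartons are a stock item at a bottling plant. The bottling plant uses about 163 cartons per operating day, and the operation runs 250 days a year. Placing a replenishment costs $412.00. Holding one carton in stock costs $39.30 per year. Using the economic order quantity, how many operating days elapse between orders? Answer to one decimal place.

Annual demand D = 163 × 250 = 40,750.
The optimal lot size = √(2DS/H) = √(2 × 40,750 × 412 / 39.3) ≈ 924.34.
Cycle time = Q*/D × 250 = 924.34 / 40,750 × 250 ≈ 5.671 days.

T ≈ 5.7 days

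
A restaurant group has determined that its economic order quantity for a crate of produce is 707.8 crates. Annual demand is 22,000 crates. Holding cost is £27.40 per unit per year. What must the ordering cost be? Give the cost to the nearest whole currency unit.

S ≈ £312

The basic EOQ model gives Q* = √(2DS/H); rearrange for the unknown.
From Q* = √(2DS/H): S = Q*²H / (2D) = 707.8² × 27.4 / (2 × 22,000) = 311.9744.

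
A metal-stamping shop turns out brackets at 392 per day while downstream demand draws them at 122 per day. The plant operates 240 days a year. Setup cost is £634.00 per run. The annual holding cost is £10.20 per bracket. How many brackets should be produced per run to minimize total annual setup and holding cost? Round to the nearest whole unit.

Q* ≈ 2,299 brackets

Annual demand D = 122 × 240 = 29,280.
Production build-up factor (1 − d/p) = 1 − 122/392 = 0.6888.
Q* = √(2DS / (H(1 − d/p))) = √(2 × 29,280 × 634 / (10.2 × 0.6888)).
= √(37,127,040 / 7.0255) ≈ 2298.827.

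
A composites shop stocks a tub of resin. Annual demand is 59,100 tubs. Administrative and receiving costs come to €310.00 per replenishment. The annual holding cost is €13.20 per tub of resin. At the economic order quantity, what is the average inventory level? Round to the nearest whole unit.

EOQ = √(2DS/H) = √(2 × 59,100 × 310 / 13.2) ≈ 1666.11.
Average inventory = Q*/2 ≈ 1666.11 / 2 = 833.053.

Average inventory ≈ 833 tubs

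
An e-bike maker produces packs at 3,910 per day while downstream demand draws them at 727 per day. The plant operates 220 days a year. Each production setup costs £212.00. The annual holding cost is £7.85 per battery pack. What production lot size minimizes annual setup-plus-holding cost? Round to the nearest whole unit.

Annual demand D = 727 × 220 = 159,940.
Production build-up factor (1 − d/p) = 1 − 727/3,910 = 0.8141.
Q* = √(2DS / (H(1 − d/p))) = √(2 × 159,940 × 212 / (7.85 × 0.8141)).
= √(67,814,560 / 6.3904) ≈ 3257.592.

Q* ≈ 3,258 packs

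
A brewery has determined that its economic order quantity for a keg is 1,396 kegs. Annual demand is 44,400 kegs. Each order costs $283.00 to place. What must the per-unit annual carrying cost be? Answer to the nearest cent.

H ≈ $12.90

Invert the EOQ relation Q*² = 2DS/H.
From Q* = √(2DS/H): H = 2DS / Q*² = 2 × 44,400 × 283 / 1,396² = 12.8952.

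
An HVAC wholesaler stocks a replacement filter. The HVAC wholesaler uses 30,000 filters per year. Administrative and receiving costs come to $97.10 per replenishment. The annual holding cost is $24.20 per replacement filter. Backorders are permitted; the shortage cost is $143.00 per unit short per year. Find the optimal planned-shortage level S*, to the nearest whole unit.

With planned backorders, Q* = √(2DS/H) · √((H+B)/B).
√(2DS/H) = √(2 × 30,000 × 97.1 / 24.2) = 490.657.
√((H+B)/B) = √((24.2+143)/143) = 1.0813.
Q* ≈ 530.552.
S* = Q* · H/(H+B) = 530.552 × 24.2/167.2 ≈ 76.790.

S* ≈ 77 filters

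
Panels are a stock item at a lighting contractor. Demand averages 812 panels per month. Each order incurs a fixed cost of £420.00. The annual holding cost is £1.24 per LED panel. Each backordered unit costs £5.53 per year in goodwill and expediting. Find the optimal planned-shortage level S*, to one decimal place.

S* ≈ 520.7 panels

Annual demand D = 812 × 12 = 9,744.
With planned backorders, Q* = √(2DS/H) · √((H+B)/B).
√(2DS/H) = √(2 × 9,744 × 420 / 1.24) = 2569.197.
√((H+B)/B) = √((1.24+5.53)/5.53) = 1.1064.
Q* ≈ 2842.688.
S* = Q* · H/(H+B) = 2842.688 × 1.24/6.77 ≈ 520.670.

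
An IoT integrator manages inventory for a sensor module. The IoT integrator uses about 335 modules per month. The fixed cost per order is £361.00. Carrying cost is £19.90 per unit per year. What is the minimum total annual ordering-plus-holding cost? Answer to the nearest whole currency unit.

TC* ≈ £7,600

Annual demand D = 335 × 12 = 4,020.
EOQ = √(2DS/H) = √(2 × 4,020 × 361 / 19.9) ≈ 381.90.
At Q*, ordering cost (D/Q*)S equals holding cost (Q*/2)H, each = √(DSH/2).
Minimum total = √(2DSH) = √(2 × 4,020 × 361 × 19.9) ≈ 7599.905.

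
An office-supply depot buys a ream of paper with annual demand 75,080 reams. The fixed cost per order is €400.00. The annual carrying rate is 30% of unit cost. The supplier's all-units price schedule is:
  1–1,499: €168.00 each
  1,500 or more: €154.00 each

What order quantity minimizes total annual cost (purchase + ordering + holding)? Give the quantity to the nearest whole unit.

Q* ≈ 1,500 reams

Holding cost per unit per year at price C is H = 0.30·C.
For each price level, check whether its EOQ is feasible; otherwise the best quantity at that price is the breakpoint.
EOQ at €168.00 = 1091.7 (feasible in tier 1): TC = 75,080×€168.00 + (75,080/1091.7)×400 + (1091.7/2)×0.30×€168.00 = €12,668,460.23.
EOQ at €154.00 = 1140.2 < 1500, so use break Q=1500: TC = 75,080×€154.00 + (75,080/1500.0)×400 + (1500.0/2)×0.30×€154.00 = €11,616,991.33.
Lowest total cost is €11,616,991.33 at Q = 1500.0.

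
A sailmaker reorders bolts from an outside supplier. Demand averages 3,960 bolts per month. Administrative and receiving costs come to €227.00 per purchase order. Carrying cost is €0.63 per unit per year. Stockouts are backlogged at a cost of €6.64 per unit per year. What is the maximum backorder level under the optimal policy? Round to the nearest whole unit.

Annual demand D = 3,960 × 12 = 47,520.
With planned backorders, Q* = √(2DS/H) · √((H+B)/B).
√(2DS/H) = √(2 × 47,520 × 227 / 0.63) = 5851.886.
√((H+B)/B) = √((0.63+6.64)/6.64) = 1.0464.
Q* ≈ 6123.208.
S* = Q* · H/(H+B) = 6123.208 × 0.63/7.27 ≈ 530.622.

S* ≈ 531 bolts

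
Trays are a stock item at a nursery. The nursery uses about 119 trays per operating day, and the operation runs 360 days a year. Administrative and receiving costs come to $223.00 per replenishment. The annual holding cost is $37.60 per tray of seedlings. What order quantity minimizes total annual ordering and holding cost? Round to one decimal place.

Annual demand D = 119 × 360 = 42,840.
EOQ = √(2DS / H) = √(2 × 42,840 × 223 / 37.6).
= √(19,106,640 / 37.6) = √508,155.3191 ≈ 712.850.

Q* ≈ 712.9 trays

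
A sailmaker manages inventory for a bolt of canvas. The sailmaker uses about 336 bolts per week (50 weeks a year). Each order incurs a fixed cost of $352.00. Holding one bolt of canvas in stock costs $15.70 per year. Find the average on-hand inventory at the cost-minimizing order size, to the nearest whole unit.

Average inventory ≈ 434 bolts

Annual demand D = 336 × 50 = 16,800.
Q* = √(2DS/H) = √(2 × 16,800 × 352 / 15.7) ≈ 867.94.
Average inventory = Q*/2 ≈ 867.94 / 2 = 433.971.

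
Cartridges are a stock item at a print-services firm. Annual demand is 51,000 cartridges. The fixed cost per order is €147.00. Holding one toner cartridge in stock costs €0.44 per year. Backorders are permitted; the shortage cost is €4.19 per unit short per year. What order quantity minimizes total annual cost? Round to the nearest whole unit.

With planned backorders, Q* = √(2DS/H) · √((H+B)/B).
√(2DS/H) = √(2 × 51,000 × 147 / 0.44) = 5837.574.
√((H+B)/B) = √((0.44+4.19)/4.19) = 1.0512.
Q* ≈ 6136.432.

Q* ≈ 6,136 cartridges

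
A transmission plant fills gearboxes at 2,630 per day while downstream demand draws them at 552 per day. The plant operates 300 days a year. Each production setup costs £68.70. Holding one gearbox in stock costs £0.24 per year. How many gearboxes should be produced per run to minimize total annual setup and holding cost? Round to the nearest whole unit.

Annual demand D = 552 × 300 = 165,600.
Production build-up factor (1 − d/p) = 1 − 552/2,630 = 0.7901.
Q* = √(2DS / (H(1 − d/p))) = √(2 × 165,600 × 68.7 / (0.24 × 0.7901)).
= √(22,753,440 / 0.1896) ≈ 10954.007.

Q* ≈ 10,954 gearboxes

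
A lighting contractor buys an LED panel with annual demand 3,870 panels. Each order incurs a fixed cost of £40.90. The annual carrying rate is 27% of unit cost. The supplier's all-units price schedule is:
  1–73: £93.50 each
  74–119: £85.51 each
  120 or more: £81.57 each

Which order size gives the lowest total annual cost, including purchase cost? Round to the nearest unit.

Holding cost per unit per year at price C is H = 0.27·C.
Candidates are each tier's EOQ (if it falls in that tier) and each price-break quantity.
Tier 1 (£93.50): EOQ = 112.0 exceeds tier's upper bound 73, so this tier is dominated.
EOQ at £85.51 = 117.1 (feasible in tier 2): TC = 3,870×£85.51 + (3,870/117.1)×40.9 + (117.1/2)×0.27×£85.51 = £333,627.18.
EOQ at £81.57 = 119.9 < 120, so use break Q=120: TC = 3,870×£81.57 + (3,870/120.0)×40.9 + (120.0/2)×0.27×£81.57 = £318,316.36.
Lowest total cost is £318,316.36 at Q = 120.0.

Q* ≈ 120 panels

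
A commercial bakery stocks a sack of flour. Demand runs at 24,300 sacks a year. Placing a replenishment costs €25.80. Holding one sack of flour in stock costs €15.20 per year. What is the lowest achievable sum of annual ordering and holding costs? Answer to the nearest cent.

TC* ≈ €4,365.66

The optimal lot size = √(2DS/H) = √(2 × 24,300 × 25.8 / 15.2) ≈ 287.21.
At Q*, ordering cost (D/Q*)S equals holding cost (Q*/2)H, each = √(DSH/2).
Minimum total = √(2DSH) = √(2 × 24,300 × 25.8 × 15.2) ≈ 4365.659.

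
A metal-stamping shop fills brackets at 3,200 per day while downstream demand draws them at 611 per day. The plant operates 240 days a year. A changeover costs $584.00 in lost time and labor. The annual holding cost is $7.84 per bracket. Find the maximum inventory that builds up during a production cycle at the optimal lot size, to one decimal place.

Annual demand D = 611 × 240 = 146,640.
Production build-up factor (1 − d/p) = 1 − 611/3,200 = 0.8091.
Q* = √(2DS / (H(1 − d/p))) = √(2 × 146,640 × 584 / (7.84 × 0.8091)).
= √(171,275,520 / 6.343) ≈ 5196.352.
Maximum inventory = Q*(1 − d/p) = 5196.352 × 0.8091 ≈ 4204.174.

I_max ≈ 4,204.2 brackets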